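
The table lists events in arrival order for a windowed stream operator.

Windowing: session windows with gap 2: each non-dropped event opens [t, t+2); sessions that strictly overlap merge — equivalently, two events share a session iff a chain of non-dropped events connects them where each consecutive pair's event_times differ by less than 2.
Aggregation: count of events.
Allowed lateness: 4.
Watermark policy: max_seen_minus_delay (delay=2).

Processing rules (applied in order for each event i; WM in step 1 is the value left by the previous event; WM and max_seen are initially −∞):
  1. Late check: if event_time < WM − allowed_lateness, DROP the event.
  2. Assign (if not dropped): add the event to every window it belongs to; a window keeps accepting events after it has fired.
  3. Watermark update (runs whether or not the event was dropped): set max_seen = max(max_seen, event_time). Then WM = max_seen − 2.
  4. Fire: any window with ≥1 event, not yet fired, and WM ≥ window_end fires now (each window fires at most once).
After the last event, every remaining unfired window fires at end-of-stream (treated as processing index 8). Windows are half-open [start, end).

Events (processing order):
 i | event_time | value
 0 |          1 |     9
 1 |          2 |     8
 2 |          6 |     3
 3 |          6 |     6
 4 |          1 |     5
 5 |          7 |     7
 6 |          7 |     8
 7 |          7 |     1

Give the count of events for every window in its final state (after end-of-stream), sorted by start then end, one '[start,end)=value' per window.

i=0 t=1 v=9: → [1,3); WM=-1
i=1 t=2 v=8: → [1,4); WM=0
i=2 t=6 v=3: → [6,8); WM=4
i=3 t=6 v=6: → [6,8); WM=4
i=4 t=1 v=5: → [1,4); WM=4
i=5 t=7 v=7: → [6,9); WM=5
i=6 t=7 v=8: → [6,9); WM=5
i=7 t=7 v=1: → [6,9); WM=5

[1,4)=3 [6,9)=5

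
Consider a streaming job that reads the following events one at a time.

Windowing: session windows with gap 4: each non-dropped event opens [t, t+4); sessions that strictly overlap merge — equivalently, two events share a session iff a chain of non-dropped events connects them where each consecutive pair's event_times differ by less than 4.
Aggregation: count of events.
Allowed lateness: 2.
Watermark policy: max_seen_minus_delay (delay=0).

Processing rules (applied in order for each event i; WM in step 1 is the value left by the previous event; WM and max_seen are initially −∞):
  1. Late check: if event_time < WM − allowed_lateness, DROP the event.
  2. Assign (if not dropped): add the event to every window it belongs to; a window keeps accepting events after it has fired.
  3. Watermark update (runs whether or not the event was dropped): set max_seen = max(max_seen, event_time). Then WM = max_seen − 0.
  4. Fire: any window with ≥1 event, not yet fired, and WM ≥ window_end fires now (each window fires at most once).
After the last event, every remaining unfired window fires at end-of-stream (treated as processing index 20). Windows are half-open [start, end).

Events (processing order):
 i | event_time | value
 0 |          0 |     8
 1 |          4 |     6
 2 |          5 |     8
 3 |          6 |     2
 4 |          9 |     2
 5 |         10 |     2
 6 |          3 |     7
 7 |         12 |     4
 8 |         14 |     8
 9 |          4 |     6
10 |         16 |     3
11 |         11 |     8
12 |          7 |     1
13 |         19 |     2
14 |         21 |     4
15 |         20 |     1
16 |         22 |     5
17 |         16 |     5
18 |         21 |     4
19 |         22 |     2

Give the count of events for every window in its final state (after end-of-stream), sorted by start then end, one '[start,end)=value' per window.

i=0 t=0 v=8: → [0,4); WM=0
i=1 t=4 v=6: → [4,8); WM=4
i=2 t=5 v=8: → [4,9); WM=5
i=3 t=6 v=2: → [4,10); WM=6
i=4 t=9 v=2: → [4,13); WM=9
i=5 t=10 v=2: → [4,14); WM=10
i=6 t=3 v=7: DROP (t<10-2); WM=10
i=7 t=12 v=4: → [4,16); WM=12
i=8 t=14 v=8: → [4,18); WM=14
i=9 t=4 v=6: DROP (t<14-2); WM=14
i=10 t=16 v=3: → [4,20); WM=16
i=11 t=11 v=8: DROP (t<16-2); WM=16
i=12 t=7 v=1: DROP (t<16-2); WM=16
i=13 t=19 v=2: → [4,23); WM=19
i=14 t=21 v=4: → [4,25); WM=21
i=15 t=20 v=1: → [4,25); WM=21
i=16 t=22 v=5: → [4,26); WM=22
i=17 t=16 v=5: DROP (t<22-2); WM=22
i=18 t=21 v=4: → [4,26); WM=22
i=19 t=22 v=2: → [4,26); WM=22

[0,4)=1 [4,26)=14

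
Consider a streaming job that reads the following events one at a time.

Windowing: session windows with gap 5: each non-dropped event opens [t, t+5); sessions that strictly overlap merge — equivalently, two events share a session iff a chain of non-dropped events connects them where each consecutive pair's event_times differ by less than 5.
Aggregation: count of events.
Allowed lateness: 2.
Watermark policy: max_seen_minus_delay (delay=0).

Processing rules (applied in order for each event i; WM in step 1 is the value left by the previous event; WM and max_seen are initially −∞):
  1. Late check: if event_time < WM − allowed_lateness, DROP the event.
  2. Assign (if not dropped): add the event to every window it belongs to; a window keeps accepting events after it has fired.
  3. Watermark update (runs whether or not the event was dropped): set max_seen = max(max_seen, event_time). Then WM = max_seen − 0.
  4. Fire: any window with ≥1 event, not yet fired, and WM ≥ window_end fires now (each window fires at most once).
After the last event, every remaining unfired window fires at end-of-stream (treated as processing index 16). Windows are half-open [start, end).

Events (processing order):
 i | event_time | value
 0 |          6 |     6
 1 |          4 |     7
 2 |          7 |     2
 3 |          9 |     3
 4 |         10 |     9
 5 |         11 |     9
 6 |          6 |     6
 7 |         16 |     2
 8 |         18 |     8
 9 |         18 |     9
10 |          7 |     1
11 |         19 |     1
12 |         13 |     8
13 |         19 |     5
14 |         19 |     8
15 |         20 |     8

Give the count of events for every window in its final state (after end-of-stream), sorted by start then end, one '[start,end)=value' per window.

i=0 t=6 v=6: → [6,11); WM=6
i=1 t=4 v=7: → [4,11); WM=6
i=2 t=7 v=2: → [4,12); WM=7
i=3 t=9 v=3: → [4,14); WM=9
i=4 t=10 v=9: → [4,15); WM=10
i=5 t=11 v=9: → [4,16); WM=11
i=6 t=6 v=6: DROP (t<11-2); WM=11
i=7 t=16 v=2: → [16,21); WM=16
i=8 t=18 v=8: → [16,23); WM=18
i=9 t=18 v=9: → [16,23); WM=18
i=10 t=7 v=1: DROP (t<18-2); WM=18
i=11 t=19 v=1: → [16,24); WM=19
i=12 t=13 v=8: DROP (t<19-2); WM=19
i=13 t=19 v=5: → [16,24); WM=19
i=14 t=19 v=8: → [16,24); WM=19
i=15 t=20 v=8: → [16,25); WM=20

[4,16)=6 [16,25)=7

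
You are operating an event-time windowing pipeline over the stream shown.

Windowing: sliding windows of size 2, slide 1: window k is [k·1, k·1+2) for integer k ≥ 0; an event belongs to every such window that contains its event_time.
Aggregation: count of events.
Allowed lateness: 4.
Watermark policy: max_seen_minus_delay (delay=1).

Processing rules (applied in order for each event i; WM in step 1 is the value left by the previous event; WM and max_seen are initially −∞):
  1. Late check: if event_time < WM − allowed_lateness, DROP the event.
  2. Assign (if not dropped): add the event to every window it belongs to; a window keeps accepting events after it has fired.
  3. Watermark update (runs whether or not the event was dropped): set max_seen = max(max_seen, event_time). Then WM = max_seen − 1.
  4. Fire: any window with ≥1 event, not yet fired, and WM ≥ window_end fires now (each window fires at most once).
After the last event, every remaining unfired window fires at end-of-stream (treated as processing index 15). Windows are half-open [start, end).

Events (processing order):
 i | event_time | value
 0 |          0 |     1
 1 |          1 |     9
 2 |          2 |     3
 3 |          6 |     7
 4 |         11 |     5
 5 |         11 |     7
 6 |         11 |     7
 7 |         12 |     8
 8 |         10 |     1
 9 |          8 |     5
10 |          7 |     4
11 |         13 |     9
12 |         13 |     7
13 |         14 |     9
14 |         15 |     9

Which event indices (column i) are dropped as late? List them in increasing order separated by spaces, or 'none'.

none

i=0 t=0 v=1: → [0,2); WM=-1
i=1 t=1 v=9: → [1,3),[0,2); WM=0
i=2 t=2 v=3: → [2,4),[1,3); WM=1
i=3 t=6 v=7: → [6,8),[5,7); WM=5; [0,2) fires=2 [1,3) fires=2 [2,4) fires=1
i=4 t=11 v=5: → [11,13),[10,12); WM=10; [5,7) fires=1 [6,8) fires=1
i=5 t=11 v=7: → [11,13),[10,12); WM=10
i=6 t=11 v=7: → [11,13),[10,12); WM=10
i=7 t=12 v=8: → [12,14),[11,13); WM=11
i=8 t=10 v=1: → [10,12),[9,11); WM=11; [9,11) fires=1
i=9 t=8 v=5: → [8,10),[7,9); WM=11; [7,9) fires=1 [8,10) fires=1
i=10 t=7 v=4: → [7,9),[6,8); WM=11
i=11 t=13 v=9: → [13,15),[12,14); WM=12; [10,12) fires=4
i=12 t=13 v=7: → [13,15),[12,14); WM=12
i=13 t=14 v=9: → [14,16),[13,15); WM=13; [11,13) fires=4
i=14 t=15 v=9: → [15,17),[14,16); WM=14; [12,14) fires=3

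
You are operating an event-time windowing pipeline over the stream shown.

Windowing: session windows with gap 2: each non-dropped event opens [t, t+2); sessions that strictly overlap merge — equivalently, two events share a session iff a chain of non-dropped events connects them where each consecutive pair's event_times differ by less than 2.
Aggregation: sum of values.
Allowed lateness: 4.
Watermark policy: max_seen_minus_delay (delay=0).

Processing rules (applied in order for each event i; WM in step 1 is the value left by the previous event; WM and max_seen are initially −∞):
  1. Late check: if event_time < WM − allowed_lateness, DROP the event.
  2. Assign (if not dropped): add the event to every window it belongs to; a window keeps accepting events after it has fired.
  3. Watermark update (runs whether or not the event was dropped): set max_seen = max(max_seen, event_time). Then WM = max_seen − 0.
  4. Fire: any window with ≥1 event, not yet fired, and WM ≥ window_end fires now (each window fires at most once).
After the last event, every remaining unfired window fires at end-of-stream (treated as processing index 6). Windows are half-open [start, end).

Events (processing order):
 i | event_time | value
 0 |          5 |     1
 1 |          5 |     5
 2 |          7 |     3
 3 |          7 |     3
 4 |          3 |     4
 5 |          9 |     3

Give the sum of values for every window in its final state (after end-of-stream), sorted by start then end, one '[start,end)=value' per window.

[3,5)=4 [5,7)=6 [7,9)=6 [9,11)=3

i=0 t=5 v=1: → [5,7); WM=5
i=1 t=5 v=5: → [5,7); WM=5
i=2 t=7 v=3: → [7,9); WM=7
i=3 t=7 v=3: → [7,9); WM=7
i=4 t=3 v=4: → [3,5); WM=7
i=5 t=9 v=3: → [9,11); WM=9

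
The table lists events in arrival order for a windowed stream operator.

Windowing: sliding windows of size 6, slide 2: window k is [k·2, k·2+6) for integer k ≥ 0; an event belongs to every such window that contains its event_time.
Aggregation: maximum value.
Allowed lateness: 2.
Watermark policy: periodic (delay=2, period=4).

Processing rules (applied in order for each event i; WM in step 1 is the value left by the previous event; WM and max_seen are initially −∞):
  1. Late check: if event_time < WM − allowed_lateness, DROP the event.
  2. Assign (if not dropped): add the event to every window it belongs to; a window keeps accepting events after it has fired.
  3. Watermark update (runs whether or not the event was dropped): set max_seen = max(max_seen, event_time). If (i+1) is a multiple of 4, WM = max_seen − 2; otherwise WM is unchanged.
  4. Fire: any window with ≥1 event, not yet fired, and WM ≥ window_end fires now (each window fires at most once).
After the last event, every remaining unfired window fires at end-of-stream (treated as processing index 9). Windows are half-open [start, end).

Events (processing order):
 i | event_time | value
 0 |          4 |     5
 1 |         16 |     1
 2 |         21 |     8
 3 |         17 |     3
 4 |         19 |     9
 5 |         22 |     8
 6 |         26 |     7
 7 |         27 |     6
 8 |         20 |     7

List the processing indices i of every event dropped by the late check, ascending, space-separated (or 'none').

8

i=0 t=4 v=5: → [4,10),[2,8),[0,6); WM=−∞
i=1 t=16 v=1: → [16,22),[14,20),[12,18); WM=−∞
i=2 t=21 v=8: → [20,26),[18,24),[16,22); WM=−∞
i=3 t=17 v=3: → [16,22),[14,20),[12,18); WM=19; [0,6) fires=5 [2,8) fires=5 [4,10) fires=5 [12,18) fires=3
i=4 t=19 v=9: → [18,24),[16,22),[14,20); WM=19
i=5 t=22 v=8: → [22,28),[20,26),[18,24); WM=19
i=6 t=26 v=7: → [26,32),[24,30),[22,28); WM=19
i=7 t=27 v=6: → [26,32),[24,30),[22,28); WM=25; [14,20) fires=9 [16,22) fires=9 [18,24) fires=9
i=8 t=20 v=7: DROP (t<25-2); WM=25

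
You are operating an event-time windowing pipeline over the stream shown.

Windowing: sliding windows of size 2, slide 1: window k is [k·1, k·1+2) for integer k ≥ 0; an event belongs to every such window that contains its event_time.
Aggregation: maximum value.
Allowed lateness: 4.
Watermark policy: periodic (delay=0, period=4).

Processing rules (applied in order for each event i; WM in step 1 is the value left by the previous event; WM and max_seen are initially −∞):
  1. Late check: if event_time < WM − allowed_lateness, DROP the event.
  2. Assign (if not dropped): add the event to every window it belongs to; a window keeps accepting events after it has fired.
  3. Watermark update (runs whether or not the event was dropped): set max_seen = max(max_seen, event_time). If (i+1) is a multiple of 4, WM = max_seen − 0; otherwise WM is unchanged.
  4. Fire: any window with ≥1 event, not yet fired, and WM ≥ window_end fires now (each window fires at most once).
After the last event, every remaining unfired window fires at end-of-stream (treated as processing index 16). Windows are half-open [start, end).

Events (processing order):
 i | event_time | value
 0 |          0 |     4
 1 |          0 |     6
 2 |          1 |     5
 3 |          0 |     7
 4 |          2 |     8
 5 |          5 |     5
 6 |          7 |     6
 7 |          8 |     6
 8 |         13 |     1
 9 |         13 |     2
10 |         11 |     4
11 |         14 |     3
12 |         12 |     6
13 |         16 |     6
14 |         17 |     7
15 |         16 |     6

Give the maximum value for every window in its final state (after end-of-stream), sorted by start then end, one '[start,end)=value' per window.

[0,2)=7 [1,3)=8 [2,4)=8 [4,6)=5 [5,7)=5 [6,8)=6 [7,9)=6 [8,10)=6 [10,12)=4 [11,13)=6 [12,14)=6 [13,15)=3 [14,16)=3 [15,17)=6 [16,18)=7 [17,19)=7

i=0 t=0 v=4: → [0,2); WM=−∞
i=1 t=0 v=6: → [0,2); WM=−∞
i=2 t=1 v=5: → [1,3),[0,2); WM=−∞
i=3 t=0 v=7: → [0,2); WM=1
i=4 t=2 v=8: → [2,4),[1,3); WM=1
i=5 t=5 v=5: → [5,7),[4,6); WM=1
i=6 t=7 v=6: → [7,9),[6,8); WM=1
i=7 t=8 v=6: → [8,10),[7,9); WM=8; [0,2) fires=7 [1,3) fires=8 [2,4) fires=8 [4,6) fires=5 [5,7) fires=5 [6,8) fires=6
i=8 t=13 v=1: → [13,15),[12,14); WM=8
i=9 t=13 v=2: → [13,15),[12,14); WM=8
i=10 t=11 v=4: → [11,13),[10,12); WM=8
i=11 t=14 v=3: → [14,16),[13,15); WM=14; [7,9) fires=6 [8,10) fires=6 [10,12) fires=4 [11,13) fires=4 [12,14) fires=2
i=12 t=12 v=6: → [12,14),[11,13); WM=14
i=13 t=16 v=6: → [16,18),[15,17); WM=14
i=14 t=17 v=7: → [17,19),[16,18); WM=14
i=15 t=16 v=6: → [16,18),[15,17); WM=17; [13,15) fires=3 [14,16) fires=3 [15,17) fires=6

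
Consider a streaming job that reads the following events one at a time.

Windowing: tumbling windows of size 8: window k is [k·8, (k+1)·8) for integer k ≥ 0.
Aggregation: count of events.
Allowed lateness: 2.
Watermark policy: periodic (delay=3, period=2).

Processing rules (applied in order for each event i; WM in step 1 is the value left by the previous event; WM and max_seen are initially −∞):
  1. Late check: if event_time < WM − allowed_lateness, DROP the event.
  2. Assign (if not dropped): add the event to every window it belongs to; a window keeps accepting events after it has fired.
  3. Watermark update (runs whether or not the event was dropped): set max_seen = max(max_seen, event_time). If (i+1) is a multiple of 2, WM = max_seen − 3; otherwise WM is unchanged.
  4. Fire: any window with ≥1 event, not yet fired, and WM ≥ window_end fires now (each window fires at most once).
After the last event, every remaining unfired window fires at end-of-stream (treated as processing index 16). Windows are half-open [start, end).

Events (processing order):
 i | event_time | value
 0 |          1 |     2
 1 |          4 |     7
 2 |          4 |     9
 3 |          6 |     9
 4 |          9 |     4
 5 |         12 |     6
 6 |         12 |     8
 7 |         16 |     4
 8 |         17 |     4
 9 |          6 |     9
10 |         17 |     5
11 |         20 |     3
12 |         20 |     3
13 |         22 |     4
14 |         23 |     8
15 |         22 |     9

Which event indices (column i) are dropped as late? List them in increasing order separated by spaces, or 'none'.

i=0 t=1 v=2: → [0,8); WM=−∞
i=1 t=4 v=7: → [0,8); WM=1
i=2 t=4 v=9: → [0,8); WM=1
i=3 t=6 v=9: → [0,8); WM=3
i=4 t=9 v=4: → [8,16); WM=3
i=5 t=12 v=6: → [8,16); WM=9; [0,8) fires=4
i=6 t=12 v=8: → [8,16); WM=9
i=7 t=16 v=4: → [16,24); WM=13
i=8 t=17 v=4: → [16,24); WM=13
i=9 t=6 v=9: DROP (t<13-2); WM=14
i=10 t=17 v=5: → [16,24); WM=14
i=11 t=20 v=3: → [16,24); WM=17; [8,16) fires=3
i=12 t=20 v=3: → [16,24); WM=17
i=13 t=22 v=4: → [16,24); WM=19
i=14 t=23 v=8: → [16,24); WM=19
i=15 t=22 v=9: → [16,24); WM=20

9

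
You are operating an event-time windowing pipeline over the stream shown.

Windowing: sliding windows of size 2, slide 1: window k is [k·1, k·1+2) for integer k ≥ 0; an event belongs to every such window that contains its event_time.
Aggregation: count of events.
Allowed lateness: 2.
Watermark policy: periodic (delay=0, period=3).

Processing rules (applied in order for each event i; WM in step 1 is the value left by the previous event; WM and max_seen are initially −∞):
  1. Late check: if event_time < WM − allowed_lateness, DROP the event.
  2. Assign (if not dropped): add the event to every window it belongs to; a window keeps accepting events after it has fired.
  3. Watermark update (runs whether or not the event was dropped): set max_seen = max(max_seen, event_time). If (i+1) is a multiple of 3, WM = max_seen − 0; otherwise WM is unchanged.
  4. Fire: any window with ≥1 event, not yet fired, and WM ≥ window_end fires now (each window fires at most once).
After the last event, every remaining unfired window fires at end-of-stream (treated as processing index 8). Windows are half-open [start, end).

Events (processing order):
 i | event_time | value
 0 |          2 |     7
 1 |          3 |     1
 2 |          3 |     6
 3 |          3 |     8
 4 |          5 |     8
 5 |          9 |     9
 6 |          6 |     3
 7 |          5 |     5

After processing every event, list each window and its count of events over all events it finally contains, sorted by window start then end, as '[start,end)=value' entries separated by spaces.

[1,3)=1 [2,4)=4 [3,5)=3 [4,6)=1 [5,7)=1 [8,10)=1 [9,11)=1

i=0 t=2 v=7: → [2,4),[1,3); WM=−∞
i=1 t=3 v=1: → [3,5),[2,4); WM=−∞
i=2 t=3 v=6: → [3,5),[2,4); WM=3; [1,3) fires=1
i=3 t=3 v=8: → [3,5),[2,4); WM=3
i=4 t=5 v=8: → [5,7),[4,6); WM=3
i=5 t=9 v=9: → [9,11),[8,10); WM=9; [2,4) fires=4 [3,5) fires=3 [4,6) fires=1 [5,7) fires=1
i=6 t=6 v=3: DROP (t<9-2); WM=9
i=7 t=5 v=5: DROP (t<9-2); WM=9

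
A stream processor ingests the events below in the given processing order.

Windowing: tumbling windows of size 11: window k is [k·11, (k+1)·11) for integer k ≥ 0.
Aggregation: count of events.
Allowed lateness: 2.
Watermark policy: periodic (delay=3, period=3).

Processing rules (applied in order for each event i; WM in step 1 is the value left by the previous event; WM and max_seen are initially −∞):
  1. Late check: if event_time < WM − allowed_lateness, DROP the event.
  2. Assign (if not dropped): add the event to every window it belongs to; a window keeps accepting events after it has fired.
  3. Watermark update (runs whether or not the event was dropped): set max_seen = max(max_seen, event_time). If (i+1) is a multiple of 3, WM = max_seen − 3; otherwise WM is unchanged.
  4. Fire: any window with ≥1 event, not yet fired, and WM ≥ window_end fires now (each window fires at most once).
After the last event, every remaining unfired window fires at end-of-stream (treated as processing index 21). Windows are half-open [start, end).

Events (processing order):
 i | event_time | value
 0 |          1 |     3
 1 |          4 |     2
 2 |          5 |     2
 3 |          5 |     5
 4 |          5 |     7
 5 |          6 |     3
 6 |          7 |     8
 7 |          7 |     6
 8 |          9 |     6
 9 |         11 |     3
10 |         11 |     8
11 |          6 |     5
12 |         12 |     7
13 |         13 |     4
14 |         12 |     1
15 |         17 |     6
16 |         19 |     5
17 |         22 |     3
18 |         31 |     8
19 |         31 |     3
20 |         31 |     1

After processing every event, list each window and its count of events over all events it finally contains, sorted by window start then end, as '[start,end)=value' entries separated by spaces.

i=0 t=1 v=3: → [0,11); WM=−∞
i=1 t=4 v=2: → [0,11); WM=−∞
i=2 t=5 v=2: → [0,11); WM=2
i=3 t=5 v=5: → [0,11); WM=2
i=4 t=5 v=7: → [0,11); WM=2
i=5 t=6 v=3: → [0,11); WM=3
i=6 t=7 v=8: → [0,11); WM=3
i=7 t=7 v=6: → [0,11); WM=3
i=8 t=9 v=6: → [0,11); WM=6
i=9 t=11 v=3: → [11,22); WM=6
i=10 t=11 v=8: → [11,22); WM=6
i=11 t=6 v=5: → [0,11); WM=8
i=12 t=12 v=7: → [11,22); WM=8
i=13 t=13 v=4: → [11,22); WM=8
i=14 t=12 v=1: → [11,22); WM=10
i=15 t=17 v=6: → [11,22); WM=10
i=16 t=19 v=5: → [11,22); WM=10
i=17 t=22 v=3: → [22,33); WM=19; [0,11) fires=10
i=18 t=31 v=8: → [22,33); WM=19
i=19 t=31 v=3: → [22,33); WM=19
i=20 t=31 v=1: → [22,33); WM=28; [11,22) fires=7

[0,11)=10 [11,22)=7 [22,33)=4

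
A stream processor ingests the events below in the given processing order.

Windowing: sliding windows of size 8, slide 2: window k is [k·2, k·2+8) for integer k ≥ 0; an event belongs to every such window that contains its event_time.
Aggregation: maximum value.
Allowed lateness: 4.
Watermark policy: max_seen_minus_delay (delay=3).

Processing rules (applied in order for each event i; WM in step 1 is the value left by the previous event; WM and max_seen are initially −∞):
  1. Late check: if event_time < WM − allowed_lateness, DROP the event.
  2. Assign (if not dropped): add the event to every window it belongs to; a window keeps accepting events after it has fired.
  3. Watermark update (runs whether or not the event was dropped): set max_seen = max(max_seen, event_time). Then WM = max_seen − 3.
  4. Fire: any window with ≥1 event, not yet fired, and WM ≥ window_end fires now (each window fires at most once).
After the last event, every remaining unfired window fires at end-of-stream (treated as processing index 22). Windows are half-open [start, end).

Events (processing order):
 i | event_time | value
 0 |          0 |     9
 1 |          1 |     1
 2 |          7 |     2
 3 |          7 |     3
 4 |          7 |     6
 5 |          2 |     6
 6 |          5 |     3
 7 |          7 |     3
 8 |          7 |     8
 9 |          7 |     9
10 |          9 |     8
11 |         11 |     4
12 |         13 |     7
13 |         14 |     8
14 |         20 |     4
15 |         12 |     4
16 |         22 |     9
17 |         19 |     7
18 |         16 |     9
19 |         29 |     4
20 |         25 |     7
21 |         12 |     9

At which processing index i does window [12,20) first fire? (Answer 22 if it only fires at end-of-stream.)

19

i=0 t=0 v=9: → [0,8); WM=-3
i=1 t=1 v=1: → [0,8); WM=-2
i=2 t=7 v=2: → [6,14),[4,12),[2,10),[0,8); WM=4
i=3 t=7 v=3: → [6,14),[4,12),[2,10),[0,8); WM=4
i=4 t=7 v=6: → [6,14),[4,12),[2,10),[0,8); WM=4
i=5 t=2 v=6: → [2,10),[0,8); WM=4
i=6 t=5 v=3: → [4,12),[2,10),[0,8); WM=4
i=7 t=7 v=3: → [6,14),[4,12),[2,10),[0,8); WM=4
i=8 t=7 v=8: → [6,14),[4,12),[2,10),[0,8); WM=4
i=9 t=7 v=9: → [6,14),[4,12),[2,10),[0,8); WM=4
i=10 t=9 v=8: → [8,16),[6,14),[4,12),[2,10); WM=6
i=11 t=11 v=4: → [10,18),[8,16),[6,14),[4,12); WM=8; [0,8) fires=9
i=12 t=13 v=7: → [12,20),[10,18),[8,16),[6,14); WM=10; [2,10) fires=9
i=13 t=14 v=8: → [14,22),[12,20),[10,18),[8,16); WM=11
i=14 t=20 v=4: → [20,28),[18,26),[16,24),[14,22); WM=17; [4,12) fires=9 [6,14) fires=9 [8,16) fires=8
i=15 t=12 v=4: DROP (t<17-4); WM=17
i=16 t=22 v=9: → [22,30),[20,28),[18,26),[16,24); WM=19; [10,18) fires=8
i=17 t=19 v=7: → [18,26),[16,24),[14,22),[12,20); WM=19
i=18 t=16 v=9: → [16,24),[14,22),[12,20),[10,18); WM=19
i=19 t=29 v=4: → [28,36),[26,34),[24,32),[22,30); WM=26; [12,20) fires=9 [14,22) fires=9 [16,24) fires=9 [18,26) fires=9
i=20 t=25 v=7: → [24,32),[22,30),[20,28),[18,26); WM=26
i=21 t=12 v=9: DROP (t<26-4); WM=26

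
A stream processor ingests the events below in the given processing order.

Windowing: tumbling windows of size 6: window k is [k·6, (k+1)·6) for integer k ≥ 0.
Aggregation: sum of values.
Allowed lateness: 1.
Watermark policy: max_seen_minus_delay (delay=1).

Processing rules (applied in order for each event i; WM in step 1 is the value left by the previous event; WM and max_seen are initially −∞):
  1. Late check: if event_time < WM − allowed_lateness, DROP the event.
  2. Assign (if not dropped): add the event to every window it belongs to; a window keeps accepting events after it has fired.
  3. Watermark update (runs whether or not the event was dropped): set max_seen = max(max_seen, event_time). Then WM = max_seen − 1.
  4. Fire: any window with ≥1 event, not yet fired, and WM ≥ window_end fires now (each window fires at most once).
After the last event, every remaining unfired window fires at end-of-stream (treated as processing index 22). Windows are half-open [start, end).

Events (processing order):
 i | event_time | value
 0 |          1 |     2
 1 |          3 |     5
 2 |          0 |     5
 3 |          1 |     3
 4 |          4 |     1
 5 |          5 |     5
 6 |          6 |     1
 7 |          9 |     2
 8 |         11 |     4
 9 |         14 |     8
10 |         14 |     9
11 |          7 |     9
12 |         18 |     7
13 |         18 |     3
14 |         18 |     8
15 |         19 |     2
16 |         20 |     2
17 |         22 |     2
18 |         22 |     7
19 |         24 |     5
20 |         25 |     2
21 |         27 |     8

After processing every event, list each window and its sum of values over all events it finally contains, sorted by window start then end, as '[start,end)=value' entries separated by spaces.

i=0 t=1 v=2: → [0,6); WM=0
i=1 t=3 v=5: → [0,6); WM=2
i=2 t=0 v=5: DROP (t<2-1); WM=2
i=3 t=1 v=3: → [0,6); WM=2
i=4 t=4 v=1: → [0,6); WM=3
i=5 t=5 v=5: → [0,6); WM=4
i=6 t=6 v=1: → [6,12); WM=5
i=7 t=9 v=2: → [6,12); WM=8; [0,6) fires=16
i=8 t=11 v=4: → [6,12); WM=10
i=9 t=14 v=8: → [12,18); WM=13; [6,12) fires=7
i=10 t=14 v=9: → [12,18); WM=13
i=11 t=7 v=9: DROP (t<13-1); WM=13
i=12 t=18 v=7: → [18,24); WM=17
i=13 t=18 v=3: → [18,24); WM=17
i=14 t=18 v=8: → [18,24); WM=17
i=15 t=19 v=2: → [18,24); WM=18; [12,18) fires=17
i=16 t=20 v=2: → [18,24); WM=19
i=17 t=22 v=2: → [18,24); WM=21
i=18 t=22 v=7: → [18,24); WM=21
i=19 t=24 v=5: → [24,30); WM=23
i=20 t=25 v=2: → [24,30); WM=24; [18,24) fires=31
i=21 t=27 v=8: → [24,30); WM=26

[0,6)=16 [6,12)=7 [12,18)=17 [18,24)=31 [24,30)=15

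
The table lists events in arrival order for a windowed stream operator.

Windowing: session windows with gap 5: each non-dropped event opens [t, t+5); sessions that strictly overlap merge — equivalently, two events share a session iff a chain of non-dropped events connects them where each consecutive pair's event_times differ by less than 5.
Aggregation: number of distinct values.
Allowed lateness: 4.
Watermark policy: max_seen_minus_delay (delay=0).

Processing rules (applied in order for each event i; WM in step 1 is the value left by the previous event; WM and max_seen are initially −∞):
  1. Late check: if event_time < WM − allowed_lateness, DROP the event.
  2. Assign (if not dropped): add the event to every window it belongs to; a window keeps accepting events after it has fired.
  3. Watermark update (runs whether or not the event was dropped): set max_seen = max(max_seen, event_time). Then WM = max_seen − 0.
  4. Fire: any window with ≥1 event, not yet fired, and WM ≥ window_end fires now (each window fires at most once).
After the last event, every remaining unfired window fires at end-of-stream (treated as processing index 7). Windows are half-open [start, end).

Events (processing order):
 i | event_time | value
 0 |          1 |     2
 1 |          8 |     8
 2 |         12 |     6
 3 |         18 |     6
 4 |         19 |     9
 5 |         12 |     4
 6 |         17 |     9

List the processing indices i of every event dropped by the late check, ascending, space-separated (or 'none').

5

i=0 t=1 v=2: → [1,6); WM=1
i=1 t=8 v=8: → [8,13); WM=8
i=2 t=12 v=6: → [8,17); WM=12
i=3 t=18 v=6: → [18,23); WM=18
i=4 t=19 v=9: → [18,24); WM=19
i=5 t=12 v=4: DROP (t<19-4); WM=19
i=6 t=17 v=9: → [17,24); WM=19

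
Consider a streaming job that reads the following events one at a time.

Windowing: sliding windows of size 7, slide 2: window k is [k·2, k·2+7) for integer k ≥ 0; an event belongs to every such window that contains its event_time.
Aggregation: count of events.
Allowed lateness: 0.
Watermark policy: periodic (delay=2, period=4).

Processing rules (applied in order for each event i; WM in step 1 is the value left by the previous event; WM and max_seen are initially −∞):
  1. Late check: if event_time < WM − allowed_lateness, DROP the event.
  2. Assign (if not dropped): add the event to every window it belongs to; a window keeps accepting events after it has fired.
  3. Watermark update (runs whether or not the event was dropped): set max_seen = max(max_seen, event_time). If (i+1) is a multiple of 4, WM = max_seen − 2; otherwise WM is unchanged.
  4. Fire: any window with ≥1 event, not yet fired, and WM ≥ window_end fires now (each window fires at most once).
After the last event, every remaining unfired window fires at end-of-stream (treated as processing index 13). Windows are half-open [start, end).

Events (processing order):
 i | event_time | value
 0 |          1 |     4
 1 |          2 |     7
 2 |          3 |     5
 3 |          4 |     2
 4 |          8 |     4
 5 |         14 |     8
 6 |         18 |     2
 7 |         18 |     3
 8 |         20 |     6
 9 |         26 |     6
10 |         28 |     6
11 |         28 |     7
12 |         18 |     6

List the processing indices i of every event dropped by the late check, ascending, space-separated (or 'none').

i=0 t=1 v=4: → [0,7); WM=−∞
i=1 t=2 v=7: → [2,9),[0,7); WM=−∞
i=2 t=3 v=5: → [2,9),[0,7); WM=−∞
i=3 t=4 v=2: → [4,11),[2,9),[0,7); WM=2
i=4 t=8 v=4: → [8,15),[6,13),[4,11),[2,9); WM=2
i=5 t=14 v=8: → [14,21),[12,19),[10,17),[8,15); WM=2
i=6 t=18 v=2: → [18,25),[16,23),[14,21),[12,19); WM=2
i=7 t=18 v=3: → [18,25),[16,23),[14,21),[12,19); WM=16; [0,7) fires=4 [2,9) fires=4 [4,11) fires=2 [6,13) fires=1 [8,15) fires=2
i=8 t=20 v=6: → [20,27),[18,25),[16,23),[14,21); WM=16
i=9 t=26 v=6: → [26,33),[24,31),[22,29),[20,27); WM=16
i=10 t=28 v=6: → [28,35),[26,33),[24,31),[22,29); WM=16
i=11 t=28 v=7: → [28,35),[26,33),[24,31),[22,29); WM=26; [10,17) fires=1 [12,19) fires=3 [14,21) fires=4 [16,23) fires=3 [18,25) fires=3
i=12 t=18 v=6: DROP (t<26-0); WM=26

12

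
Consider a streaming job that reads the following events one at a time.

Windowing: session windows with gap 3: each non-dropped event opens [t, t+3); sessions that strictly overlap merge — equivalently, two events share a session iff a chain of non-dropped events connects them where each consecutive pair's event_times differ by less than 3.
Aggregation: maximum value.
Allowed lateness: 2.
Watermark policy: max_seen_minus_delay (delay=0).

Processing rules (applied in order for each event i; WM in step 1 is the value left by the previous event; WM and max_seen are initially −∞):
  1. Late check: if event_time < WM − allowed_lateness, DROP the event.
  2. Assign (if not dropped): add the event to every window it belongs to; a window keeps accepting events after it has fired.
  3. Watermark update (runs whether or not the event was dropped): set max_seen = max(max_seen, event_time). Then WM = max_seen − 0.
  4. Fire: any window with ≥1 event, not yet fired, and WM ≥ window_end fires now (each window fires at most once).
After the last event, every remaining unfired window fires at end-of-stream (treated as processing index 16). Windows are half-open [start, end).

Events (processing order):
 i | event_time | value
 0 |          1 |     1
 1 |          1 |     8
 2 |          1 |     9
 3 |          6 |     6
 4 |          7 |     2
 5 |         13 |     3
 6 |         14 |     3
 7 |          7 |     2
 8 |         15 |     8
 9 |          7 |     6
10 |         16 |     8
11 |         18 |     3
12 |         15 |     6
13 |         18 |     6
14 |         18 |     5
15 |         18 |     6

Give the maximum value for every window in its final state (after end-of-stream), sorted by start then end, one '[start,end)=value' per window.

i=0 t=1 v=1: → [1,4); WM=1
i=1 t=1 v=8: → [1,4); WM=1
i=2 t=1 v=9: → [1,4); WM=1
i=3 t=6 v=6: → [6,9); WM=6
i=4 t=7 v=2: → [6,10); WM=7
i=5 t=13 v=3: → [13,16); WM=13
i=6 t=14 v=3: → [13,17); WM=14
i=7 t=7 v=2: DROP (t<14-2); WM=14
i=8 t=15 v=8: → [13,18); WM=15
i=9 t=7 v=6: DROP (t<15-2); WM=15
i=10 t=16 v=8: → [13,19); WM=16
i=11 t=18 v=3: → [13,21); WM=18
i=12 t=15 v=6: DROP (t<18-2); WM=18
i=13 t=18 v=6: → [13,21); WM=18
i=14 t=18 v=5: → [13,21); WM=18
i=15 t=18 v=6: → [13,21); WM=18

[1,4)=9 [6,10)=6 [13,21)=8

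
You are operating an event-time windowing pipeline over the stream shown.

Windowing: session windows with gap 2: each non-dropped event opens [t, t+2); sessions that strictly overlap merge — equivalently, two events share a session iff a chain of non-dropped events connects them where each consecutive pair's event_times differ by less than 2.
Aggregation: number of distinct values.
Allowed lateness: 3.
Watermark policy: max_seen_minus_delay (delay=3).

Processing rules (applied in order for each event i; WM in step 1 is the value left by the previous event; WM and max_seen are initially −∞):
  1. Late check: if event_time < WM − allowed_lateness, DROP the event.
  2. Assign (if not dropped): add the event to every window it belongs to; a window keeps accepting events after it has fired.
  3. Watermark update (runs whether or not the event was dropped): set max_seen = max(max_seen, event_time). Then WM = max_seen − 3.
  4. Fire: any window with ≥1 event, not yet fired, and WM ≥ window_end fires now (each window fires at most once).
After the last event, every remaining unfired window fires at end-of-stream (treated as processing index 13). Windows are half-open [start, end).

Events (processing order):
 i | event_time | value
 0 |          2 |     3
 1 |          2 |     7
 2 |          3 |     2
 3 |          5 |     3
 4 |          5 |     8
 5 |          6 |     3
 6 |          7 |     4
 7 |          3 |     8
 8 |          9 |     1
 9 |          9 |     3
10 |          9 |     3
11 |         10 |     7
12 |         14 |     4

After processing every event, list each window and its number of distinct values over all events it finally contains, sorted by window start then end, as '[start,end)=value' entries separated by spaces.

i=0 t=2 v=3: → [2,4); WM=-1
i=1 t=2 v=7: → [2,4); WM=-1
i=2 t=3 v=2: → [2,5); WM=0
i=3 t=5 v=3: → [5,7); WM=2
i=4 t=5 v=8: → [5,7); WM=2
i=5 t=6 v=3: → [5,8); WM=3
i=6 t=7 v=4: → [5,9); WM=4
i=7 t=3 v=8: → [2,5); WM=4
i=8 t=9 v=1: → [9,11); WM=6
i=9 t=9 v=3: → [9,11); WM=6
i=10 t=9 v=3: → [9,11); WM=6
i=11 t=10 v=7: → [9,12); WM=7
i=12 t=14 v=4: → [14,16); WM=11

[2,5)=4 [5,9)=3 [9,12)=3 [14,16)=1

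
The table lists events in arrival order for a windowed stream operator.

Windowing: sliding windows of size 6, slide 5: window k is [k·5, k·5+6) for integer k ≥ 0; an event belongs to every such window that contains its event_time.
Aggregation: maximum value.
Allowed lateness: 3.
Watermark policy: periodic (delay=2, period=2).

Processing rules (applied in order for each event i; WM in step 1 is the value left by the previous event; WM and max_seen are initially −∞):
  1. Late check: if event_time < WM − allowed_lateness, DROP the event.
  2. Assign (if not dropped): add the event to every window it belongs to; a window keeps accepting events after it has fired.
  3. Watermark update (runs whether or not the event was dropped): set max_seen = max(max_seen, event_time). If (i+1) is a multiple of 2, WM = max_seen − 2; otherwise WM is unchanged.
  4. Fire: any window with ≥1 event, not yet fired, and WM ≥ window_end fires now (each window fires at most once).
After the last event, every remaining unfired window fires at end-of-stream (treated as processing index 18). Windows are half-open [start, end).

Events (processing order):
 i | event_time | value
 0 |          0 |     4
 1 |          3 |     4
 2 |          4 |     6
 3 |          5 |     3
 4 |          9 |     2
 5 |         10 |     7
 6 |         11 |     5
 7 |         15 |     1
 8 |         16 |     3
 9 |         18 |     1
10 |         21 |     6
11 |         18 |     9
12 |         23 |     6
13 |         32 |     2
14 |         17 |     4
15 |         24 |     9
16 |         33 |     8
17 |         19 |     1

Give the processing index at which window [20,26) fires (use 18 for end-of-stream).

i=0 t=0 v=4: → [0,6); WM=−∞
i=1 t=3 v=4: → [0,6); WM=1
i=2 t=4 v=6: → [0,6); WM=1
i=3 t=5 v=3: → [5,11),[0,6); WM=3
i=4 t=9 v=2: → [5,11); WM=3
i=5 t=10 v=7: → [10,16),[5,11); WM=8; [0,6) fires=6
i=6 t=11 v=5: → [10,16); WM=8
i=7 t=15 v=1: → [15,21),[10,16); WM=13; [5,11) fires=7
i=8 t=16 v=3: → [15,21); WM=13
i=9 t=18 v=1: → [15,21); WM=16; [10,16) fires=7
i=10 t=21 v=6: → [20,26); WM=16
i=11 t=18 v=9: → [15,21); WM=19
i=12 t=23 v=6: → [20,26); WM=19
i=13 t=32 v=2: → [30,36); WM=30; [15,21) fires=9 [20,26) fires=6
i=14 t=17 v=4: DROP (t<30-3); WM=30
i=15 t=24 v=9: DROP (t<30-3); WM=30
i=16 t=33 v=8: → [30,36); WM=30
i=17 t=19 v=1: DROP (t<30-3); WM=31

13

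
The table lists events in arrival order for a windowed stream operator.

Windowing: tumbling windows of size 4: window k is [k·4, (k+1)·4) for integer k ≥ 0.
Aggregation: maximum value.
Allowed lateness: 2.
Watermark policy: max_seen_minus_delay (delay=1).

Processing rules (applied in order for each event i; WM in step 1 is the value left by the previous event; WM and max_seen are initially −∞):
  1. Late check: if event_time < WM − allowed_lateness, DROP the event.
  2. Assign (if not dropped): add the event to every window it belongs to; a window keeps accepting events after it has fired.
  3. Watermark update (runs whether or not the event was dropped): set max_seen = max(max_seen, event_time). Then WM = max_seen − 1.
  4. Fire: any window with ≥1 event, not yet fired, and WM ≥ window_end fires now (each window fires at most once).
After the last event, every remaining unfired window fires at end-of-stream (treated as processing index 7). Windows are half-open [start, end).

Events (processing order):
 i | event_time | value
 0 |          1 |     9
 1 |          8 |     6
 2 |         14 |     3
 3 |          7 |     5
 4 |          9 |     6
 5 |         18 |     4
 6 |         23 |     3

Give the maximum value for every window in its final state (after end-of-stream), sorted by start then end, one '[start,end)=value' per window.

[0,4)=9 [8,12)=6 [12,16)=3 [16,20)=4 [20,24)=3

i=0 t=1 v=9: → [0,4); WM=0
i=1 t=8 v=6: → [8,12); WM=7; [0,4) fires=9
i=2 t=14 v=3: → [12,16); WM=13; [8,12) fires=6
i=3 t=7 v=5: DROP (t<13-2); WM=13
i=4 t=9 v=6: DROP (t<13-2); WM=13
i=5 t=18 v=4: → [16,20); WM=17; [12,16) fires=3
i=6 t=23 v=3: → [20,24); WM=22; [16,20) fires=4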